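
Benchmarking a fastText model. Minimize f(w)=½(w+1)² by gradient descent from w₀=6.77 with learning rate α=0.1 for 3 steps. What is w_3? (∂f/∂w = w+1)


step 1: grad = 6.77+1 = 7.77; w = 6.77 - 0.1·(7.77) = 5.993
step 2: grad = 5.993+1 = 6.993; w = 5.993 - 0.1·(6.993) = 5.2937
step 3: grad = 5.2937+1 = 6.2937; w = 5.2937 - 0.1·(6.2937) = 4.66433

4.66433


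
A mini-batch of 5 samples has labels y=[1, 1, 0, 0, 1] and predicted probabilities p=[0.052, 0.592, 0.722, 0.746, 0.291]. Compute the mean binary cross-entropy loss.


L[0] = -ln(0.052) = 2.9565
L[1] = -ln(0.592) = 0.5242
L[2] = -ln(1-0.722) = -ln(0.278) = 1.2801
L[3] = -ln(1-0.746) = -ln(0.254) = 1.3704
L[4] = -ln(0.291) = 1.2344
mean = (2.9565 + 0.5242 + 1.2801 + 1.3704 + 1.2344)/5 = 1.4731

1.4731


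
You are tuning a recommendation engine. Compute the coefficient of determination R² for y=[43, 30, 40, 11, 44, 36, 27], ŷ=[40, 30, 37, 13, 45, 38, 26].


ȳ = 33
SS_res = Σ(y-ŷ)² = 28
SS_tot = Σ(y-ȳ)² = 808
R² = 1 - SS_res/SS_tot = 1 - 0.0347 = 0.9653

0.9653


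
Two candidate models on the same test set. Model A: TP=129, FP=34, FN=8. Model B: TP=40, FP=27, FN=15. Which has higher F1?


Model A: P=129/163=0.7914, R=129/137=0.9416, F1=2PR/(P+R)=2TP/(2TP+FP+FN)=258/300=0.86
Model B: P=40/67=0.597, R=40/55=0.7273, F1=2PR/(P+R)=2TP/(2TP+FP+FN)=80/122=0.6557
0.86 > 0.6557 → Model A

Model A


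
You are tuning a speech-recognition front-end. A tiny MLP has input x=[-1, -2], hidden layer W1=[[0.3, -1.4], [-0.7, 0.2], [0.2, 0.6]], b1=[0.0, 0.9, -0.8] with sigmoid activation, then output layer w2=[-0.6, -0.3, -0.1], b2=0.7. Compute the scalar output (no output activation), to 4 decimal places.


z1[0] = (0.3)·(-1) + (-1.4)·(-2) + 0.0 = 2.5
z1[1] = (-0.7)·(-1) + (0.2)·(-2) + 0.9 = 1.2
z1[2] = (0.2)·(-1) + (0.6)·(-2) - 0.8 = -2.2
h = sigmoid(z1) = [0.9241, 0.7685, 0.0998]
output = (-0.6)·(0.9241) + (-0.3)·(0.7685) + (-0.1)·(0.0998) + 0.7 = -0.095

-0.095


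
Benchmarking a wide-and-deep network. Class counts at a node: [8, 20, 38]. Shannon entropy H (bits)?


Probabilities: [8/66, 20/66, 38/66] ≈ [0.1212, 0.303, 0.5758]
H = -((8/66)·log₂(8/66) + (20/66)·log₂(20/66) + (38/66)·log₂(38/66))
  = 1.3495 bits

1.3495 bits


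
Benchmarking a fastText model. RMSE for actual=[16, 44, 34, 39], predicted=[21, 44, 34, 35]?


MSE = 41/4 = 10.25
RMSE = √(41/4) = 3.2016

3.2016


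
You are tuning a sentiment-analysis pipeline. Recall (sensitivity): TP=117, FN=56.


Recall = TP/(TP+FN)
= 117/(117+56)
= 117/173 = 67.63%

67.63%


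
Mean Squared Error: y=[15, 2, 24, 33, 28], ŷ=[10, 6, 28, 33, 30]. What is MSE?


Squared errors: (15-10)²=25, (2-6)²=16, (24-28)²=16, (33-33)²=0, (28-30)²=4
Sum = 61
MSE = 61/5 = 61/5

61/5


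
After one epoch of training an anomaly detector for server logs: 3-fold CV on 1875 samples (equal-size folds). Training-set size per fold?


Fold size = 1875/3 = 625
Training per fold = 1875 - 625 = 1250

1250


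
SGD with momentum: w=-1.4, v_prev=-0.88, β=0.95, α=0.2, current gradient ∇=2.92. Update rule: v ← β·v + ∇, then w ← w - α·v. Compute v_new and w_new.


v_new = 0.95·-0.88 + 2.92 = -0.836 + 2.92 = 2.084
w_new = -1.4 - 0.2·2.084 = -1.4 - 0.4168 = -1.8168

v_new=2.084, w_new=-1.8168


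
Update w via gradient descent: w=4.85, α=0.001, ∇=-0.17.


w_new = w - α·∇
= 4.85 - 0.001·-0.17
= 4.85 + 0.00017
= 4.85017

4.85017


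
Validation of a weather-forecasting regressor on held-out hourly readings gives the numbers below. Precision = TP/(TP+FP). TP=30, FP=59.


Precision = TP/(TP+FP)
= 30/(30+59)
= 30/89 = 33.71%

33.71%


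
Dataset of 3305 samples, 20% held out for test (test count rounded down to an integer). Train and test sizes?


Test = ⌊3305·20/100⌋ = 661
Train = 3305 - 661 = 2644

Train: 2644, Test: 661


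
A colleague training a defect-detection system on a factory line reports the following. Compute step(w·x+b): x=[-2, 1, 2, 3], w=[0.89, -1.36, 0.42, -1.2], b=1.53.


z = (-2)·(0.89) + (1)·(-1.36) + (2)·(0.42) + (3)·(-1.2) + 1.53
  = -4.37
step(z) = 0 (z<0)

0


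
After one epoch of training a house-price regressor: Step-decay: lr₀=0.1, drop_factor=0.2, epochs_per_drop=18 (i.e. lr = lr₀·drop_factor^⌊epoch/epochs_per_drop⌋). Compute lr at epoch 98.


n_drops = ⌊98/18⌋ = 5
lr = 0.1·0.2^5 = 0.1·0.00032 = 0.000032

0.000032


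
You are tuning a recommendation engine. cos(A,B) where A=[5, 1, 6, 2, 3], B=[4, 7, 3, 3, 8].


A·B = 5·4 + 1·7 + 6·3 + 2·3 + 3·8 = 75
‖A‖ = √75 = 8.6603, ‖B‖ = √147 = 12.1244
cos = 75/(√75·√147) = 75/√11025 = 0.7143

0.7143


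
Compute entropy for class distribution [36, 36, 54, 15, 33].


Probabilities: [36/174, 36/174, 54/174, 15/174, 33/174] ≈ [0.2069, 0.2069, 0.3103, 0.0862, 0.1897]
H = -((36/174)·log₂(36/174) + (36/174)·log₂(36/174) + (54/174)·log₂(54/174) + (15/174)·log₂(15/174) + (33/174)·log₂(33/174))
  = 2.2242 bits

2.2242 bits


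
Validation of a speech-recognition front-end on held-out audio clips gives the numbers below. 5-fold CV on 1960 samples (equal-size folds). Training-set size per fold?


Fold size = 1960/5 = 392
Training per fold = 1960 - 392 = 1568

1568


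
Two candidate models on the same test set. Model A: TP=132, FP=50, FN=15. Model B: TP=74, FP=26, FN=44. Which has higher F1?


Model A: P=132/182=0.7253, R=132/147=0.898, F1=2PR/(P+R)=2TP/(2TP+FP+FN)=264/329=0.8024
Model B: P=74/100=0.74, R=74/118=0.6271, F1=2PR/(P+R)=2TP/(2TP+FP+FN)=148/218=0.6789
0.8024 > 0.6789 → Model A

Model A


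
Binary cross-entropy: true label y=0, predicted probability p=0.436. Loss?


BCE = -[y·ln(p) + (1-y)·ln(1-p)]
= -0 - 1·ln(1-0.436)
= -ln(0.564) = 0.5727

0.5727


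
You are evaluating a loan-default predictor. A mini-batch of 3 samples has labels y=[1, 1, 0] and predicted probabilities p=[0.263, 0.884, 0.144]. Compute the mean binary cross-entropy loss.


L[0] = -ln(0.263) = 1.3356
L[1] = -ln(0.884) = 0.1233
L[2] = -ln(1-0.144) = -ln(0.856) = 0.1555
mean = (1.3356 + 0.1233 + 0.1555)/3 = 0.5381

0.5381


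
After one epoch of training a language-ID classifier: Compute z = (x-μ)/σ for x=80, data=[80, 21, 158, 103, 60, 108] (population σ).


μ = 88.3333, σ = 42.5467
z = (80 - 88.3333)/42.5467 = -0.1959

-0.1959


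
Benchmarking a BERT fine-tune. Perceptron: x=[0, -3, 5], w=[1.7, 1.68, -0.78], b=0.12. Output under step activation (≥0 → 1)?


z = (0)·(1.7) + (-3)·(1.68) + (5)·(-0.78) + 0.12
  = -8.82
step(z) = 0 (z<0)

0


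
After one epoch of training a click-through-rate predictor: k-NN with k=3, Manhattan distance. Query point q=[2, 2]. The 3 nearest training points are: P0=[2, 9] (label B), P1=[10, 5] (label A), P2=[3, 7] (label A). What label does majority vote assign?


d(q,P0) = 7  (label B)
d(q,P1) = 11  (label A)
d(q,P2) = 6  (label A)
Votes: A=2, B=1
Majority → A

A


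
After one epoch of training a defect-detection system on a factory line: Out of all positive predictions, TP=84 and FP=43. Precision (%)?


Precision = TP/(TP+FP)
= 84/(84+43)
= 84/127 = 66.14%

66.14%


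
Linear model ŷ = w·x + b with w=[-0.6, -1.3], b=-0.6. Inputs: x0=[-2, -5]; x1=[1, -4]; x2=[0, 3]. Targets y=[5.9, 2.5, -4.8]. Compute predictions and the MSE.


ŷ0 = (-0.6)·(-2) + (-1.3)·(-5) - 0.6 = 7.1
ŷ1 = (-0.6)·(1) + (-1.3)·(-4) - 0.6 = 4.0
ŷ2 = (-0.6)·(0) + (-1.3)·(3) - 0.6 = -4.5
errors² = [1.44, 2.25, 0.09]
MSE = 3.7800/3 = 1.26

1.26


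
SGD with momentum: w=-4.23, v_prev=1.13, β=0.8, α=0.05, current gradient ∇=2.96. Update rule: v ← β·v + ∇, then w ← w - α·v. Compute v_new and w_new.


v_new = 0.8·1.13 + 2.96 = 0.904 + 2.96 = 3.864
w_new = -4.23 - 0.05·3.864 = -4.23 - 0.1932 = -4.4232

v_new=3.864, w_new=-4.4232


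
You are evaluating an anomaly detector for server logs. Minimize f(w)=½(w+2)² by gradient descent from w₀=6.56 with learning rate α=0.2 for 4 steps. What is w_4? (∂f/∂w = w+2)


step 1: grad = 6.56+2 = 8.56; w = 6.56 - 0.2·(8.56) = 4.848
step 2: grad = 4.848+2 = 6.848; w = 4.848 - 0.2·(6.848) = 3.4784
step 3: grad = 3.4784+2 = 5.4784; w = 3.4784 - 0.2·(5.4784) = 2.38272
step 4: grad = 2.38272+2 = 4.38272; w = 2.38272 - 0.2·(4.38272) = 1.506176

1.506176


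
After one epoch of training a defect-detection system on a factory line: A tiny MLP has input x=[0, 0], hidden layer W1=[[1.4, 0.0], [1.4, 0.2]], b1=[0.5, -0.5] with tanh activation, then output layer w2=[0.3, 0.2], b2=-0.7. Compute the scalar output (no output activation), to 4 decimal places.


z1[0] = (1.4)·(0) + (0.0)·(0) + 0.5 = 0.5
z1[1] = (1.4)·(0) + (0.2)·(0) - 0.5 = -0.5
h = tanh(z1) = [0.4621, -0.4621]
output = (0.3)·(0.4621) + (0.2)·(-0.4621) - 0.7 = -0.6538

-0.6538


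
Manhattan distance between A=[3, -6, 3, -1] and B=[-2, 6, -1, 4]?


d = |3+ 2| + |-6-6| + |3+ 1| + |-1-4|
  = 5 + 12 + 4 + 5
  = 26

26


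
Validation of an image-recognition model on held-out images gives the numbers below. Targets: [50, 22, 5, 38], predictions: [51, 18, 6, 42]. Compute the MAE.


Absolute errors: |50-51|=1, |22-18|=4, |5-6|=1, |38-42|=4
Sum = 10
MAE = 10/4 = 5/2

5/2


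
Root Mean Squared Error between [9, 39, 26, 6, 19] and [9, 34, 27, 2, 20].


MSE = 43/5 = 8.6
RMSE = √(43/5) = 2.9326

2.9326


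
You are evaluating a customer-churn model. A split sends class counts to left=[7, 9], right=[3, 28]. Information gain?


Parent = [10, 37], H_parent = 0.7467
H_left = 0.9887 (n=16), H_right = 0.4587 (n=31)
H_children = (16/47)·0.9887 + (31/47)·0.4587 = 0.6391
IG = 0.7467 - 0.6391 = 0.1076

0.1076


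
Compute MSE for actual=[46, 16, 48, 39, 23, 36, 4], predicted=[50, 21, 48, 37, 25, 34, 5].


Squared errors: (46-50)²=16, (16-21)²=25, (48-48)²=0, (39-37)²=4, (23-25)²=4, (36-34)²=4, (4-5)²=1
Sum = 54
MSE = 54/7 = 54/7

54/7


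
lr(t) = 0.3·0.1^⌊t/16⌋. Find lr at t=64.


n_drops = ⌊64/16⌋ = 4
lr = 0.3·0.1^4 = 0.3·0.0001 = 0.00003

0.00003


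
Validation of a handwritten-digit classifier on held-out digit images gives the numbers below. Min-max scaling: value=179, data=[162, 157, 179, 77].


min=77, max=179
(179-77)/(179-77) = 102/102 = 1.0

1.0


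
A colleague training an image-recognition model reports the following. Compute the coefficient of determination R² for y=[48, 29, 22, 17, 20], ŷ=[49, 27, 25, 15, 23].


ȳ = 27.2
SS_res = Σ(y-ŷ)² = 27
SS_tot = Σ(y-ȳ)² = 618.8
R² = 1 - SS_res/SS_tot = 1 - 0.0436 = 0.9564

0.9564


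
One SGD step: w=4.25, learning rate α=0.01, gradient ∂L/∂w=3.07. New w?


w_new = w - α·∇
= 4.25 - 0.01·3.07
= 4.25 - 0.0307
= 4.2193

4.2193


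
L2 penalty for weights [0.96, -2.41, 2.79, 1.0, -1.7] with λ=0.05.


‖w‖₂² = (0.96)² + (-2.41)² + (2.79)² + (1.0)² + (-1.7)²
     = 0.9216 + 5.8081 + 7.7841 + 1 + 2.89
     = 18.4038
λ·‖w‖₂² = 0.05·18.4038 = 0.92019

0.92019


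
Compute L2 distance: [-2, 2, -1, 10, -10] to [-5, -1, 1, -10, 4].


d = √((-2+ 5)² + (2+ 1)² + (-1-1)² + (10+ 10)² + (-10-4)²)
  = √(9 + 9 + 4 + 400 + 196)
  = √618 = 24.8596

24.8596


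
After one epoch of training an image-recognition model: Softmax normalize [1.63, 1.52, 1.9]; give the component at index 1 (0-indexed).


Exponentials: e^1.63=5.1039, e^1.52=4.5722, e^1.9=6.6859
Sum = 16.362
Softmax = [0.3119, 0.2794, 0.4086]
p[1] = 4.5722/16.362 = 0.2794

0.2794


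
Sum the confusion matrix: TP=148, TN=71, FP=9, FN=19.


Total = TP + TN + FP + FN
= 148 + 71 + 9 + 19
= 247
(Predicted positive: 157, predicted negative: 90)

247


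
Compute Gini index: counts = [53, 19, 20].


Probabilities: [53/92, 19/92, 20/92] ≈ [0.5761, 0.2065, 0.2174]
Σpᵢ² = (2809 + 361 + 400)/92² = 3570/8464
Gini = 1 - Σpᵢ² = 1 - 3570/8464 = 0.5782

0.5782


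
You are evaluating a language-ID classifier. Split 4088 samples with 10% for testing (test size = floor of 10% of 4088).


Test = ⌊4088·10/100⌋ = 408
Train = 4088 - 408 = 3680

Train: 3680, Test: 408


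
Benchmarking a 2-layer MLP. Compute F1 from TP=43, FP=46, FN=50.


Precision = 43/89 = 0.4831
Recall = 43/93 = 0.4624
F1 = 2·P·R/(P+R) = 2·TP/(2·TP+FP+FN) = 86/(86+46+50) = 86/182 = 0.4725

0.4725


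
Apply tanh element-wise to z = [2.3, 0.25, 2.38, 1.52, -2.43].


tanh(2.3) = 0.9801
tanh(0.25) = 0.2449
tanh(2.38) = 0.983
tanh(1.52) = 0.9087
tanh(-2.43) = -0.9846
result = [0.9801, 0.2449, 0.983, 0.9087, -0.9846]

[0.9801, 0.2449, 0.983, 0.9087, -0.9846]


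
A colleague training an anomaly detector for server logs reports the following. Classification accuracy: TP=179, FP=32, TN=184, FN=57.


Accuracy = (TP+TN)/(TP+TN+FP+FN)
= (179+184)/(452)
= 363/452 = 80.31%

80.31%


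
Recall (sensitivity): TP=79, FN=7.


Recall = TP/(TP+FN)
= 79/(79+7)
= 79/86 = 91.86%

91.86%


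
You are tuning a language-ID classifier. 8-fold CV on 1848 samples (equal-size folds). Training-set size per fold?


Fold size = 1848/8 = 231
Training per fold = 1848 - 231 = 1617

1617


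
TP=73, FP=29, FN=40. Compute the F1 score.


Precision = 73/102 = 0.7157
Recall = 73/113 = 0.646
F1 = 2·P·R/(P+R) = 2·TP/(2·TP+FP+FN) = 146/(146+29+40) = 146/215 = 0.6791

0.6791


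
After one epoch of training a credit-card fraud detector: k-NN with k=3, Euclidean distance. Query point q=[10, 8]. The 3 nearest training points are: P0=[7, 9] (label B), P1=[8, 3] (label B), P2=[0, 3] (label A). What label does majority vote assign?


d(q,P0) = 3.1623  (label B)
d(q,P1) = 5.3852  (label B)
d(q,P2) = 11.1803  (label A)
Votes: A=1, B=2
Majority → B

B


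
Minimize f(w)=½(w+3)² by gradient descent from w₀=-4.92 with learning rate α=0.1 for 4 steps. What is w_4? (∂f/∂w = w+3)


step 1: grad = -4.92+3 = -1.92; w = -4.92 - 0.1·(-1.92) = -4.728
step 2: grad = -4.728+3 = -1.728; w = -4.728 - 0.1·(-1.728) = -4.5552
step 3: grad = -4.5552+3 = -1.5552; w = -4.5552 - 0.1·(-1.5552) = -4.39968
step 4: grad = -4.39968+3 = -1.39968; w = -4.39968 - 0.1·(-1.39968) = -4.259712

-4.259712


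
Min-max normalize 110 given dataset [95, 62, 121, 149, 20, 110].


min=20, max=149
(110-20)/(149-20) = 90/129 = 0.6977

0.6977


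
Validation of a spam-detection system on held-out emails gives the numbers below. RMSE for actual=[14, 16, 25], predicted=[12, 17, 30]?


MSE = 30/3 = 10
RMSE = √(30/3) = 3.1623

3.1623


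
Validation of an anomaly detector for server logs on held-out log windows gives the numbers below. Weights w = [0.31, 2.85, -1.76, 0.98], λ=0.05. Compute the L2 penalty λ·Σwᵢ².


‖w‖₂² = (0.31)² + (2.85)² + (-1.76)² + (0.98)²
     = 0.0961 + 8.1225 + 3.0976 + 0.9604
     = 12.2766
λ·‖w‖₂² = 0.05·12.2766 = 0.61383

0.61383


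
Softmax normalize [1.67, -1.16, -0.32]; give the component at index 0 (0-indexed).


Exponentials: e^1.67=5.3122, e^-1.16=0.3135, e^-0.32=0.7261
Sum = 6.3518
Softmax = [0.8363, 0.0494, 0.1143]
p[0] = 5.3122/6.3518 = 0.8363

0.8363


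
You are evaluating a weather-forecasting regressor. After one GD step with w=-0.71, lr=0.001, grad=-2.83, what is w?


w_new = w - α·∇
= -0.71 - 0.001·-2.83
= -0.71 + 0.00283
= -0.70717

-0.70717


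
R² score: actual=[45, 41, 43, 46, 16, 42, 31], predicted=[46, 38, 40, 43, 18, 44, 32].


ȳ = 37.7143
SS_res = Σ(y-ŷ)² = 37
SS_tot = Σ(y-ȳ)² = 695.43
R² = 1 - SS_res/SS_tot = 1 - 0.0532 = 0.9468

0.9468


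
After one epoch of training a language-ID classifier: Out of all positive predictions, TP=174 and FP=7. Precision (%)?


Precision = TP/(TP+FP)
= 174/(174+7)
= 174/181 = 96.13%

96.13%


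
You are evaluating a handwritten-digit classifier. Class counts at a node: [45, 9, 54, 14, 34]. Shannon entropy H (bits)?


Probabilities: [45/156, 9/156, 54/156, 14/156, 34/156] ≈ [0.2885, 0.0577, 0.3462, 0.0897, 0.2179]
H = -((45/156)·log₂(45/156) + (9/156)·log₂(9/156) + (54/156)·log₂(54/156) + (14/156)·log₂(14/156) + (34/156)·log₂(34/156))
  = 2.0758 bits

2.0758 bits


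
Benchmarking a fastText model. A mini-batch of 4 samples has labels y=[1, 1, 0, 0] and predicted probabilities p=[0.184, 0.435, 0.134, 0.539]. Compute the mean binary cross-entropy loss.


L[0] = -ln(0.184) = 1.6928
L[1] = -ln(0.435) = 0.8324
L[2] = -ln(1-0.134) = -ln(0.866) = 0.1439
L[3] = -ln(1-0.539) = -ln(0.461) = 0.7744
mean = (1.6928 + 0.8324 + 0.1439 + 0.7744)/4 = 0.8609

0.8609


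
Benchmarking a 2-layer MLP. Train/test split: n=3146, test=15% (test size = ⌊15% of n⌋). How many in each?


Test = ⌊3146·15/100⌋ = 471
Train = 3146 - 471 = 2675

Train: 2675, Test: 471


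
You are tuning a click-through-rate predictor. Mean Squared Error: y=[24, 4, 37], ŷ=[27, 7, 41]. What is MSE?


Squared errors: (24-27)²=9, (4-7)²=9, (37-41)²=16
Sum = 34
MSE = 34/3 = 34/3

34/3


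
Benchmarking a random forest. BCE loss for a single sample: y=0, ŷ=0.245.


BCE = -[y·ln(p) + (1-y)·ln(1-p)]
= -0 - 1·ln(1-0.245)
= -ln(0.755) = 0.281

0.281


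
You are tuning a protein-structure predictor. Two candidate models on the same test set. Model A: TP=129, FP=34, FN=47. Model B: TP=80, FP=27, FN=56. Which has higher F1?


Model A: P=129/163=0.7914, R=129/176=0.733, F1=2PR/(P+R)=2TP/(2TP+FP+FN)=258/339=0.7611
Model B: P=80/107=0.7477, R=80/136=0.5882, F1=2PR/(P+R)=2TP/(2TP+FP+FN)=160/243=0.6584
0.7611 > 0.6584 → Model A

Model A


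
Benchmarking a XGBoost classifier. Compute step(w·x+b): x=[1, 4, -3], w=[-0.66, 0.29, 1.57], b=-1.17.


z = (1)·(-0.66) + (4)·(0.29) + (-3)·(1.57) - 1.17
  = -5.38
step(z) = 0 (z<0)

0


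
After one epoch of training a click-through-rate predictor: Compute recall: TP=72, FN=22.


Recall = TP/(TP+FN)
= 72/(72+22)
= 72/94 = 76.6%

76.6%


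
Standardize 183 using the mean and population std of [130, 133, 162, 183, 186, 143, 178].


μ = 159.2857, σ = 22.1921
z = (183 - 159.2857)/22.1921 = 1.0686

1.0686


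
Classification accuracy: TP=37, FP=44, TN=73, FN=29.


Accuracy = (TP+TN)/(TP+TN+FP+FN)
= (37+73)/(183)
= 110/183 = 60.11%

60.11%


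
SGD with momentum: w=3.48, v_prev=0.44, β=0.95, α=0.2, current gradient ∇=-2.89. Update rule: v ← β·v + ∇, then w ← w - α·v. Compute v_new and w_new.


v_new = 0.95·0.44 - 2.89 = 0.418 - 2.89 = -2.472
w_new = 3.48 - 0.2·-2.472 = 3.48 + 0.4944 = 3.9744

v_new=-2.472, w_new=3.9744


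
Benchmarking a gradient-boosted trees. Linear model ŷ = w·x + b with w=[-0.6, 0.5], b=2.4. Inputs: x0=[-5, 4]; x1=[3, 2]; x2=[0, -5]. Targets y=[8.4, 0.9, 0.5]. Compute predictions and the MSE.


ŷ0 = (-0.6)·(-5) + (0.5)·(4) + 2.4 = 7.4
ŷ1 = (-0.6)·(3) + (0.5)·(2) + 2.4 = 1.6
ŷ2 = (-0.6)·(0) + (0.5)·(-5) + 2.4 = -0.1
errors² = [1.0, 0.49, 0.36]
MSE = 1.8500/3 = 0.6167

0.6167


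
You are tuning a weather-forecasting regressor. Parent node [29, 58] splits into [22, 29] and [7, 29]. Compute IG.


Parent = [29, 58], H_parent = 0.9183
H_left = 0.9864 (n=51), H_right = 0.7107 (n=36)
H_children = (51/87)·0.9864 + (36/87)·0.7107 = 0.8723
IG = 0.9183 - 0.8723 = 0.046

0.046


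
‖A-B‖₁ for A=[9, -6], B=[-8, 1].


d = |9+ 8| + |-6-1|
  = 17 + 7
  = 24

24


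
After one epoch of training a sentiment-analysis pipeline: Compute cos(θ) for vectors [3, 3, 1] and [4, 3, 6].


A·B = 3·4 + 3·3 + 1·6 = 27
‖A‖ = √19 = 4.3589, ‖B‖ = √61 = 7.8102
cos = 27/(√19·√61) = 27/√1159 = 0.7931

0.7931


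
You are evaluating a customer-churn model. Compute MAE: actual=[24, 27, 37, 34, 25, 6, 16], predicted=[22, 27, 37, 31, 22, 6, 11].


Absolute errors: |24-22|=2, |27-27|=0, |37-37|=0, |34-31|=3, |25-22|=3, |6-6|=0, |16-11|=5
Sum = 13
MAE = 13/7 = 13/7

13/7


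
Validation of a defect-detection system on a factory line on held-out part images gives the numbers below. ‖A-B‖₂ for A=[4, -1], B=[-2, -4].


d = √((4+ 2)² + (-1+ 4)²)
  = √(36 + 9)
  = √45 = 6.7082

6.7082


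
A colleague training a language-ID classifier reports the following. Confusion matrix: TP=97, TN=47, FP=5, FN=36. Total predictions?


Total = TP + TN + FP + FN
= 97 + 47 + 5 + 36
= 185
(Predicted positive: 102, predicted negative: 83)

185


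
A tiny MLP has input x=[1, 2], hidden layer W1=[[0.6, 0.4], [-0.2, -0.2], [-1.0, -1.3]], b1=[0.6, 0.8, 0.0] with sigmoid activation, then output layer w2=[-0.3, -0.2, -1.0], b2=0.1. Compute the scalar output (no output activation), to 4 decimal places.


z1[0] = (0.6)·(1) + (0.4)·(2) + 0.6 = 2.0
z1[1] = (-0.2)·(1) + (-0.2)·(2) + 0.8 = 0.2
z1[2] = (-1.0)·(1) + (-1.3)·(2) + 0.0 = -3.6
h = sigmoid(z1) = [0.8808, 0.5498, 0.0266]
output = (-0.3)·(0.8808) + (-0.2)·(0.5498) + (-1.0)·(0.0266) + 0.1 = -0.3008

-0.3008


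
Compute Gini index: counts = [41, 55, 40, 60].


Probabilities: [41/196, 55/196, 40/196, 60/196] ≈ [0.2092, 0.2806, 0.2041, 0.3061]
Σpᵢ² = (1681 + 3025 + 1600 + 3600)/196² = 9906/38416
Gini = 1 - Σpᵢ² = 1 - 9906/38416 = 0.7421

0.7421


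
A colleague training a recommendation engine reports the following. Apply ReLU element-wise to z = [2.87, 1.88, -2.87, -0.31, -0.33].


ReLU(2.87) = max(0, 2.87) = 2.87
ReLU(1.88) = max(0, 1.88) = 1.88
ReLU(-2.87) = max(0, -2.87) = 0.0
ReLU(-0.31) = max(0, -0.31) = 0.0
ReLU(-0.33) = max(0, -0.33) = 0.0
result = [2.87, 1.88, 0.0, 0.0, 0.0]

[2.87, 1.88, 0.0, 0.0, 0.0]


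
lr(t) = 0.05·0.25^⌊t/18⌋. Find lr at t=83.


n_drops = ⌊83/18⌋ = 4
lr = 0.05·0.25^4 = 0.05·0.00390625 = 0.0001953125

0.0001953125


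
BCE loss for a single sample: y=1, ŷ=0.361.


BCE = -[y·ln(p) + (1-y)·ln(1-p)]
= -1·ln(0.361) - 0
= -ln(0.361) = 1.0189

1.0189


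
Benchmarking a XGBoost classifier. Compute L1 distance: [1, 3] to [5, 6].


d = |1-5| + |3-6|
  = 4 + 3
  = 7

7


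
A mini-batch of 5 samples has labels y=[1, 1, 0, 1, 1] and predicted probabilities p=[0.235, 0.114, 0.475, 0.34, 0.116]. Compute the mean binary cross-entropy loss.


L[0] = -ln(0.235) = 1.4482
L[1] = -ln(0.114) = 2.1716
L[2] = -ln(1-0.475) = -ln(0.525) = 0.6444
L[3] = -ln(0.34) = 1.0788
L[4] = -ln(0.116) = 2.1542
mean = (1.4482 + 2.1716 + 0.6444 + 1.0788 + 2.1542)/5 = 1.4994

1.4994


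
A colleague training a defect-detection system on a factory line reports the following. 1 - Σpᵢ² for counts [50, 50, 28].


Probabilities: [50/128, 50/128, 28/128] ≈ [0.3906, 0.3906, 0.2188]
Σpᵢ² = (2500 + 2500 + 784)/128² = 5784/16384
Gini = 1 - Σpᵢ² = 1 - 5784/16384 = 0.647

0.647


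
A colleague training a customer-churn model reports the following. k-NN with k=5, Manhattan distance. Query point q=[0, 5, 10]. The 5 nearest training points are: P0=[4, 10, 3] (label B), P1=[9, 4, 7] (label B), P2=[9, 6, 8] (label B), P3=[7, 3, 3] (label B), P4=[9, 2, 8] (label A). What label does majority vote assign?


d(q,P0) = 16  (label B)
d(q,P1) = 13  (label B)
d(q,P2) = 12  (label B)
d(q,P3) = 16  (label B)
d(q,P4) = 14  (label A)
Votes: A=1, B=4
Majority → B

B


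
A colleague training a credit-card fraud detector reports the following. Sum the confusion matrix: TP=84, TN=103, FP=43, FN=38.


Total = TP + TN + FP + FN
= 84 + 103 + 43 + 38
= 268
(Predicted positive: 127, predicted negative: 141)

268


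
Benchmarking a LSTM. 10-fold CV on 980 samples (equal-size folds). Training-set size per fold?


Fold size = 980/10 = 98
Training per fold = 980 - 98 = 882

882


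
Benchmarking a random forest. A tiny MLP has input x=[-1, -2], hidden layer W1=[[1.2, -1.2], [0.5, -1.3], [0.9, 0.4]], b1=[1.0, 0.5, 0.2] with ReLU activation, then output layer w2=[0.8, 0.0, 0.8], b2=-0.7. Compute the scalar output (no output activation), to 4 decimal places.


z1[0] = (1.2)·(-1) + (-1.2)·(-2) + 1.0 = 2.2
z1[1] = (0.5)·(-1) + (-1.3)·(-2) + 0.5 = 2.6
z1[2] = (0.9)·(-1) + (0.4)·(-2) + 0.2 = -1.5
h = ReLU(z1) = [2.2, 2.6, 0.0]
output = (0.8)·(2.2) + (0.0)·(2.6) + (0.8)·(0.0) - 0.7 = 1.06

1.06


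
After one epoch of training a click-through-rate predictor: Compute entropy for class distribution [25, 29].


Probabilities: [25/54, 29/54] ≈ [0.463, 0.537]
H = -((25/54)·log₂(25/54) + (29/54)·log₂(29/54))
  = 0.996 bits

0.996 bits


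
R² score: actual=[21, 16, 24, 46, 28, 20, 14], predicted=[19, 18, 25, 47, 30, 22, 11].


ȳ = 24.1429
SS_res = Σ(y-ŷ)² = 27
SS_tot = Σ(y-ȳ)² = 688.86
R² = 1 - SS_res/SS_tot = 1 - 0.0392 = 0.9608

0.9608


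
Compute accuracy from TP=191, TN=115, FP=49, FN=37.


Accuracy = (TP+TN)/(TP+TN+FP+FN)
= (191+115)/(392)
= 306/392 = 78.06%

78.06%


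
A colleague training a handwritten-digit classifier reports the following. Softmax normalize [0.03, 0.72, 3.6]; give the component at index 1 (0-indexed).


Exponentials: e^0.03=1.0305, e^0.72=2.0544, e^3.6=36.5982
Sum = 39.6831
Softmax = [0.026, 0.0518, 0.9223]
p[1] = 2.0544/39.6831 = 0.0518

0.0518


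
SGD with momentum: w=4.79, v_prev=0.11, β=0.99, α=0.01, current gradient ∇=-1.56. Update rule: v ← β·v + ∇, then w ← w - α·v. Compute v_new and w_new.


v_new = 0.99·0.11 - 1.56 = 0.1089 - 1.56 = -1.4511
w_new = 4.79 - 0.01·-1.4511 = 4.79 + 0.014511 = 4.804511

v_new=-1.4511, w_new=4.804511


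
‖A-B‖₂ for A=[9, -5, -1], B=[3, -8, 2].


d = √((9-3)² + (-5+ 8)² + (-1-2)²)
  = √(36 + 9 + 9)
  = √54 = 7.3485

7.3485


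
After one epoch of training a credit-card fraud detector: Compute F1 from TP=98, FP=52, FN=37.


Precision = 98/150 = 0.6533
Recall = 98/135 = 0.7259
F1 = 2·P·R/(P+R) = 2·TP/(2·TP+FP+FN) = 196/(196+52+37) = 196/285 = 0.6877

0.6877


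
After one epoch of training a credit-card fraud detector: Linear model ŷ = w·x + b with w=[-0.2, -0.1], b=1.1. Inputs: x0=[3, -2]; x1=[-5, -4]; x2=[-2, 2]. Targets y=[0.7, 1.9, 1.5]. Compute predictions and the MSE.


ŷ0 = (-0.2)·(3) + (-0.1)·(-2) + 1.1 = 0.7
ŷ1 = (-0.2)·(-5) + (-0.1)·(-4) + 1.1 = 2.5
ŷ2 = (-0.2)·(-2) + (-0.1)·(2) + 1.1 = 1.3
errors² = [0.0, 0.36, 0.04]
MSE = 0.4000/3 = 0.1333

0.1333


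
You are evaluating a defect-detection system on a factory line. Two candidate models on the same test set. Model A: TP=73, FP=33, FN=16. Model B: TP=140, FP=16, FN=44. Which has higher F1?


Model A: P=73/106=0.6887, R=73/89=0.8202, F1=2PR/(P+R)=2TP/(2TP+FP+FN)=146/195=0.7487
Model B: P=140/156=0.8974, R=140/184=0.7609, F1=2PR/(P+R)=2TP/(2TP+FP+FN)=280/340=0.8235
0.7487 < 0.8235 → Model B

Model B


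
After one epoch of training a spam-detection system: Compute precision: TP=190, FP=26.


Precision = TP/(TP+FP)
= 190/(190+26)
= 190/216 = 87.96%

87.96%


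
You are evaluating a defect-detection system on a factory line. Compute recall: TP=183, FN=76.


Recall = TP/(TP+FN)
= 183/(183+76)
= 183/259 = 70.66%

70.66%


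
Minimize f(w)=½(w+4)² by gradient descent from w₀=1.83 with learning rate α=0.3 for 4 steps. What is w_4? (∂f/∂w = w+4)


step 1: grad = 1.83+4 = 5.83; w = 1.83 - 0.3·(5.83) = 0.081
step 2: grad = 0.081+4 = 4.081; w = 0.081 - 0.3·(4.081) = -1.1433
step 3: grad = -1.1433+4 = 2.8567; w = -1.1433 - 0.3·(2.8567) = -2.00031
step 4: grad = -2.00031+4 = 1.99969; w = -2.00031 - 0.3·(1.99969) = -2.600217

-2.600217


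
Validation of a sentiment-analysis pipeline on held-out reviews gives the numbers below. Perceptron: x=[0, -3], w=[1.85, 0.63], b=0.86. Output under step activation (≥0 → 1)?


z = (0)·(1.85) + (-3)·(0.63) + 0.86
  = -1.03
step(z) = 0 (z<0)

0


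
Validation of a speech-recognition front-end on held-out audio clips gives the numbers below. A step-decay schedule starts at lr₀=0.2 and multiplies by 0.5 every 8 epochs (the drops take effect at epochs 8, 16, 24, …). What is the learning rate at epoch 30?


n_drops = ⌊30/8⌋ = 3
lr = 0.2·0.5^3 = 0.2·0.125 = 0.025

0.025


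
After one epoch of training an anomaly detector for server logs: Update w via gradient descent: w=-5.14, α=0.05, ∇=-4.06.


w_new = w - α·∇
= -5.14 - 0.05·-4.06
= -5.14 + 0.203
= -4.937

-4.937


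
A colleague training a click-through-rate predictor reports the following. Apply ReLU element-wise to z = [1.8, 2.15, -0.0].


ReLU(1.8) = max(0, 1.8) = 1.8
ReLU(2.15) = max(0, 2.15) = 2.15
ReLU(-0.0) = max(0, -0.0) = 0.0
result = [1.8, 2.15, 0.0]

[1.8, 2.15, 0.0]


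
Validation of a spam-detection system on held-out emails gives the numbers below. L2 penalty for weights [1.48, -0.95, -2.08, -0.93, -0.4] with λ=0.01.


‖w‖₂² = (1.48)² + (-0.95)² + (-2.08)² + (-0.93)² + (-0.4)²
     = 2.1904 + 0.9025 + 4.3264 + 0.8649 + 0.16
     = 8.4442
λ·‖w‖₂² = 0.01·8.4442 = 0.084442

0.084442


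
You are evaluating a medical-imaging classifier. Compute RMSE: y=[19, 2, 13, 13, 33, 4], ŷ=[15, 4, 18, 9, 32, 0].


MSE = 78/6 = 13
RMSE = √(78/6) = 3.6056

3.6056


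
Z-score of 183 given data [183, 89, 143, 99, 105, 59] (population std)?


μ = 113, σ = 39.8999
z = (183 - 113)/39.8999 = 1.7544

1.7544


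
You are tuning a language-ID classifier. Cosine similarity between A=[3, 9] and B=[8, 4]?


A·B = 3·8 + 9·4 = 60
‖A‖ = √90 = 9.4868, ‖B‖ = √80 = 8.9443
cos = 60/(√90·√80) = 60/√7200 = 0.7071

0.7071


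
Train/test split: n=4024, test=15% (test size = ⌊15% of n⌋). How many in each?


Test = ⌊4024·15/100⌋ = 603
Train = 4024 - 603 = 3421

Train: 3421, Test: 603


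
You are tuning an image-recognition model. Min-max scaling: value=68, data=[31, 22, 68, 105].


min=22, max=105
(68-22)/(105-22) = 46/83 = 0.5542

0.5542


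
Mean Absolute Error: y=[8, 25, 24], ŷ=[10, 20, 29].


Absolute errors: |8-10|=2, |25-20|=5, |24-29|=5
Sum = 12
MAE = 12/3 = 4

4


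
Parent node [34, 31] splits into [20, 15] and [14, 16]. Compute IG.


Parent = [34, 31], H_parent = 0.9985
H_left = 0.9852 (n=35), H_right = 0.9968 (n=30)
H_children = (35/65)·0.9852 + (30/65)·0.9968 = 0.9906
IG = 0.9985 - 0.9906 = 0.0079

0.0079


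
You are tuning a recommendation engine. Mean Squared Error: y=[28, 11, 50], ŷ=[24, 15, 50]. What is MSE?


Squared errors: (28-24)²=16, (11-15)²=16, (50-50)²=0
Sum = 32
MSE = 32/3 = 32/3

32/3


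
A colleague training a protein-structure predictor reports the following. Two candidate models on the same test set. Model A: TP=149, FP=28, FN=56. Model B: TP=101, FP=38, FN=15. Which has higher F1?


Model A: P=149/177=0.8418, R=149/205=0.7268, F1=2PR/(P+R)=2TP/(2TP+FP+FN)=298/382=0.7801
Model B: P=101/139=0.7266, R=101/116=0.8707, F1=2PR/(P+R)=2TP/(2TP+FP+FN)=202/255=0.7922
0.7801 < 0.7922 → Model B

Model B


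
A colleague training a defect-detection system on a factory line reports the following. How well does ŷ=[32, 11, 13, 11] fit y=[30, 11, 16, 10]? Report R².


ȳ = 16.75
SS_res = Σ(y-ŷ)² = 14
SS_tot = Σ(y-ȳ)² = 254.75
R² = 1 - SS_res/SS_tot = 1 - 0.055 = 0.945

0.945


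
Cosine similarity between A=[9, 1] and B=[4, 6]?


A·B = 9·4 + 1·6 = 42
‖A‖ = √82 = 9.0554, ‖B‖ = √52 = 7.2111
cos = 42/(√82·√52) = 42/√4264 = 0.6432

0.6432


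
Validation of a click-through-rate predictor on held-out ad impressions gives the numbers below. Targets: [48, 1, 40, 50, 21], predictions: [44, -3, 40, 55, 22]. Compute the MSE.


Squared errors: (48-44)²=16, (1+ 3)²=16, (40-40)²=0, (50-55)²=25, (21-22)²=1
Sum = 58
MSE = 58/5 = 58/5

58/5


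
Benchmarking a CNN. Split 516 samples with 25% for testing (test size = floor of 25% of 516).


Test = ⌊516·25/100⌋ = 129
Train = 516 - 129 = 387

Train: 387, Test: 129


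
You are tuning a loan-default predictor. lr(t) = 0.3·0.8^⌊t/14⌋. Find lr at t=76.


n_drops = ⌊76/14⌋ = 5
lr = 0.3·0.8^5 = 0.3·0.32768 = 0.098304

0.098304


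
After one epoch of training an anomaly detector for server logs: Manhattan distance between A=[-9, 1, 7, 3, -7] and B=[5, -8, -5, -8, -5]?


d = |-9-5| + |1+ 8| + |7+ 5| + |3+ 8| + |-7+ 5|
  = 14 + 9 + 12 + 11 + 2
  = 48

48


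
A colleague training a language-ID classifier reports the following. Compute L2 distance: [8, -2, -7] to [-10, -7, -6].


d = √((8+ 10)² + (-2+ 7)² + (-7+ 6)²)
  = √(324 + 25 + 1)
  = √350 = 18.7083

18.7083


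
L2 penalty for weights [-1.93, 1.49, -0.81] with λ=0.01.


‖w‖₂² = (-1.93)² + (1.49)² + (-0.81)²
     = 3.7249 + 2.2201 + 0.6561
     = 6.6011
λ·‖w‖₂² = 0.01·6.6011 = 0.066011

0.066011


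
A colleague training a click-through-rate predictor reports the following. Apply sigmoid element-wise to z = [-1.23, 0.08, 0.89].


σ(-1.23) = 1/(1+e^1.23) = 0.2262
σ(0.08) = 1/(1+e^-0.08) = 0.52
σ(0.89) = 1/(1+e^-0.89) = 0.7089
result = [0.2262, 0.52, 0.7089]

[0.2262, 0.52, 0.7089]


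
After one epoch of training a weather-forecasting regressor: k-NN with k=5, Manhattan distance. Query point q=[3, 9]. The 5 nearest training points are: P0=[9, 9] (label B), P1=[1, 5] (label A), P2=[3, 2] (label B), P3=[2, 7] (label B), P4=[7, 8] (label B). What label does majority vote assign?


d(q,P0) = 6  (label B)
d(q,P1) = 6  (label A)
d(q,P2) = 7  (label B)
d(q,P3) = 3  (label B)
d(q,P4) = 5  (label B)
Votes: A=1, B=4
Majority → B

B


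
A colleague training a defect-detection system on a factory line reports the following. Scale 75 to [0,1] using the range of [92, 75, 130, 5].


min=5, max=130
(75-5)/(130-5) = 70/125 = 0.56

0.56


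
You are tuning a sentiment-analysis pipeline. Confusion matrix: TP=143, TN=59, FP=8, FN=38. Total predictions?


Total = TP + TN + FP + FN
= 143 + 59 + 8 + 38
= 248
(Predicted positive: 151, predicted negative: 97)

248


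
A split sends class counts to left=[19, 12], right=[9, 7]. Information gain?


Parent = [28, 19], H_parent = 0.9734
H_left = 0.9629 (n=31), H_right = 0.9887 (n=16)
H_children = (31/47)·0.9629 + (16/47)·0.9887 = 0.9717
IG = 0.9734 - 0.9717 = 0.0017

0.0017


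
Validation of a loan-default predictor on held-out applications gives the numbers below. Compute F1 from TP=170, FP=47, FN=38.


Precision = 170/217 = 0.7834
Recall = 170/208 = 0.8173
F1 = 2·P·R/(P+R) = 2·TP/(2·TP+FP+FN) = 340/(340+47+38) = 340/425 = 0.8

0.8


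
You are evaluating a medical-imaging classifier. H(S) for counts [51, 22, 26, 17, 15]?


Probabilities: [51/131, 22/131, 26/131, 17/131, 15/131] ≈ [0.3893, 0.1679, 0.1985, 0.1298, 0.1145]
H = -((51/131)·log₂(51/131) + (22/131)·log₂(22/131) + (26/131)·log₂(26/131) + (17/131)·log₂(17/131) + (15/131)·log₂(15/131))
  = 2.1655 bits

2.1655 bits


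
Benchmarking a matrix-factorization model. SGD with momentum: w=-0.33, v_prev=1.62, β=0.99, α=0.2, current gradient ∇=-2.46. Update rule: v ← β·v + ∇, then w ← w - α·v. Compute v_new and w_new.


v_new = 0.99·1.62 - 2.46 = 1.6038 - 2.46 = -0.8562
w_new = -0.33 - 0.2·-0.8562 = -0.33 + 0.17124 = -0.15876

v_new=-0.8562, w_new=-0.15876


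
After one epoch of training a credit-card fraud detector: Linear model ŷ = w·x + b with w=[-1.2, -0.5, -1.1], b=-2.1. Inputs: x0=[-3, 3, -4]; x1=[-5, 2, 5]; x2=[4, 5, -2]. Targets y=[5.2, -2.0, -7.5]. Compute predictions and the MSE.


ŷ0 = (-1.2)·(-3) + (-0.5)·(3) + (-1.1)·(-4) - 2.1 = 4.4
ŷ1 = (-1.2)·(-5) + (-0.5)·(2) + (-1.1)·(5) - 2.1 = -2.6
ŷ2 = (-1.2)·(4) + (-0.5)·(5) + (-1.1)·(-2) - 2.1 = -7.2
errors² = [0.64, 0.36, 0.09]
MSE = 1.0900/3 = 0.3633

0.3633


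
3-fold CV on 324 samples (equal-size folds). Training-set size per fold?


Fold size = 324/3 = 108
Training per fold = 324 - 108 = 216

216


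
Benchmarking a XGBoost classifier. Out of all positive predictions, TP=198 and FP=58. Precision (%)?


Precision = TP/(TP+FP)
= 198/(198+58)
= 198/256 = 77.34%

77.34%


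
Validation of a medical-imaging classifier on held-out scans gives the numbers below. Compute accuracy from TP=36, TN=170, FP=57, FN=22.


Accuracy = (TP+TN)/(TP+TN+FP+FN)
= (36+170)/(285)
= 206/285 = 72.28%

72.28%


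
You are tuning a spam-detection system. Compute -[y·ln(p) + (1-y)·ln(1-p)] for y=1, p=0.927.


BCE = -[y·ln(p) + (1-y)·ln(1-p)]
= -1·ln(0.927) - 0
= -ln(0.927) = 0.0758

0.0758


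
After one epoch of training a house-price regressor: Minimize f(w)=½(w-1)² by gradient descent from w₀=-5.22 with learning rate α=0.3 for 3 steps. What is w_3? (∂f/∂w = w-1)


step 1: grad = -5.22-1 = -6.22; w = -5.22 - 0.3·(-6.22) = -3.354
step 2: grad = -3.354-1 = -4.354; w = -3.354 - 0.3·(-4.354) = -2.0478
step 3: grad = -2.0478-1 = -3.0478; w = -2.0478 - 0.3·(-3.0478) = -1.13346

-1.13346


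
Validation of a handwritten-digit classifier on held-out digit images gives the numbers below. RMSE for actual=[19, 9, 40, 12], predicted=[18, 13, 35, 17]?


MSE = 67/4 = 16.75
RMSE = √(67/4) = 4.0927

4.0927


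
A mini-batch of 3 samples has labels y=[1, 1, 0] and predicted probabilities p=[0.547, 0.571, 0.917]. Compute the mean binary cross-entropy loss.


L[0] = -ln(0.547) = 0.6033
L[1] = -ln(0.571) = 0.5604
L[2] = -ln(1-0.917) = -ln(0.083) = 2.4889
mean = (0.6033 + 0.5604 + 2.4889)/3 = 1.2175

1.2175


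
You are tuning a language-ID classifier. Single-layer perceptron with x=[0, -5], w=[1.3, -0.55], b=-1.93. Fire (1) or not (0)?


z = (0)·(1.3) + (-5)·(-0.55) - 1.93
  = 0.82
step(z) = 1 (z≥0)

1


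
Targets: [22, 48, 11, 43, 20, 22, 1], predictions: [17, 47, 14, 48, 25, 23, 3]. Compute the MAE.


Absolute errors: |22-17|=5, |48-47|=1, |11-14|=3, |43-48|=5, |20-25|=5, |22-23|=1, |1-3|=2
Sum = 22
MAE = 22/7 = 22/7

22/7


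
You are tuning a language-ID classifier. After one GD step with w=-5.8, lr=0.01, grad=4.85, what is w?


w_new = w - α·∇
= -5.8 - 0.01·4.85
= -5.8 - 0.0485
= -5.8485

-5.8485


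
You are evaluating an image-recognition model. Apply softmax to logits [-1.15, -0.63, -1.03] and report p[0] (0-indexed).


Exponentials: e^-1.15=0.3166, e^-0.63=0.5326, e^-1.03=0.357
Sum = 1.2062
Softmax = [0.2625, 0.4415, 0.296]
p[0] = 0.3166/1.2062 = 0.2625

0.2625


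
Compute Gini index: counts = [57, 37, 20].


Probabilities: [57/114, 37/114, 20/114] ≈ [0.5, 0.3246, 0.1754]
Σpᵢ² = (3249 + 1369 + 400)/114² = 5018/12996
Gini = 1 - Σpᵢ² = 1 - 5018/12996 = 0.6139

0.6139


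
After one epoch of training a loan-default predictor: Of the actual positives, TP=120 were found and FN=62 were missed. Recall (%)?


Recall = TP/(TP+FN)
= 120/(120+62)
= 120/182 = 65.93%

65.93%


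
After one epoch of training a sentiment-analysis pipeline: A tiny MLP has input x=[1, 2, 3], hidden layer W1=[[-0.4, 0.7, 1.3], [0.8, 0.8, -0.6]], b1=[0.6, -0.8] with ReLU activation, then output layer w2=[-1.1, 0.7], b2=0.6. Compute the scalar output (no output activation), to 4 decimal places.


z1[0] = (-0.4)·(1) + (0.7)·(2) + (1.3)·(3) + 0.6 = 5.5
z1[1] = (0.8)·(1) + (0.8)·(2) + (-0.6)·(3) - 0.8 = -0.2
h = ReLU(z1) = [5.5, 0.0]
output = (-1.1)·(5.5) + (0.7)·(0.0) + 0.6 = -5.45

-5.45


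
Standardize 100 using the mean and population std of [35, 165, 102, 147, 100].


μ = 109.8, σ = 45.1283
z = (100 - 109.8)/45.1283 = -0.2172

-0.2172


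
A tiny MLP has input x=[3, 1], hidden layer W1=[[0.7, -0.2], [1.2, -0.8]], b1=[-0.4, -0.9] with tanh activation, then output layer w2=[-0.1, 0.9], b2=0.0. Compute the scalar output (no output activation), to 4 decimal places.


z1[0] = (0.7)·(3) + (-0.2)·(1) - 0.4 = 1.5
z1[1] = (1.2)·(3) + (-0.8)·(1) - 0.9 = 1.9
h = tanh(z1) = [0.9051, 0.9562]
output = (-0.1)·(0.9051) + (0.9)·(0.9562) + 0.0 = 0.7701

0.7701


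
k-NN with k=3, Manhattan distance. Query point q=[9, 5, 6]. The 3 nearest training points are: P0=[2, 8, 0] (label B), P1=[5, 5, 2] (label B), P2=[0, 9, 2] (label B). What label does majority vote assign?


d(q,P0) = 16  (label B)
d(q,P1) = 8  (label B)
d(q,P2) = 17  (label B)
Votes: A=0, B=3
Majority → B

B
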